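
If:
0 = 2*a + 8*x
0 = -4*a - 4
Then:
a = -1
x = 1/4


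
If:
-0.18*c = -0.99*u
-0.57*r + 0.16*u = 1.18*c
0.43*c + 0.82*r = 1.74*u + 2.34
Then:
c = -1.52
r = 3.06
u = -0.28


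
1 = 1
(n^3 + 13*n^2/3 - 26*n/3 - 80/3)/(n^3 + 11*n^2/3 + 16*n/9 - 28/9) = 3*(3*n^2 + 7*n - 40)/(9*n^2 + 15*n - 14)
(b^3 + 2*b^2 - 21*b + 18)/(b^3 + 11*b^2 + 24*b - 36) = (b - 3)/(b + 6)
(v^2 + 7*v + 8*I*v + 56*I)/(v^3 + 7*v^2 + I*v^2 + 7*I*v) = (v + 8*I)/(v*(v + I))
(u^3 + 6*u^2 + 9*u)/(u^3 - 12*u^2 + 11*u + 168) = u*(u + 3)/(u^2 - 15*u + 56)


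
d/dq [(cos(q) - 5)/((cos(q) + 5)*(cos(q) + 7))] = (cos(q)^2 - 10*cos(q) - 95)*sin(q)/((cos(q) + 5)^2*(cos(q) + 7)^2)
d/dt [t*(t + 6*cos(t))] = -6*t*sin(t) + 2*t + 6*cos(t)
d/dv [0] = 0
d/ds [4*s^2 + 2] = 8*s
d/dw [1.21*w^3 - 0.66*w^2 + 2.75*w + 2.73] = 3.63*w^2 - 1.32*w + 2.75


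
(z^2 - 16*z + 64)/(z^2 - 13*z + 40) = (z - 8)/(z - 5)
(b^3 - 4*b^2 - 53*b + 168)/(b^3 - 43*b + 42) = (b^2 - 11*b + 24)/(b^2 - 7*b + 6)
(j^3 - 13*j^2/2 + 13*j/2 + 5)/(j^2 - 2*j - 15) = (j^2 - 3*j/2 - 1)/(j + 3)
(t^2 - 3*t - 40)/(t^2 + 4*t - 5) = (t - 8)/(t - 1)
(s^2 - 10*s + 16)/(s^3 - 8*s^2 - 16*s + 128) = (s - 2)/(s^2 - 16)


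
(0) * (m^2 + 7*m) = 0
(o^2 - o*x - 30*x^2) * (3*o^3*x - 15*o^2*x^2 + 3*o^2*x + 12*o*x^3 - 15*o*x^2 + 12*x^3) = 3*o^5*x - 18*o^4*x^2 + 3*o^4*x - 63*o^3*x^3 - 18*o^3*x^2 + 438*o^2*x^4 - 63*o^2*x^3 - 360*o*x^5 + 438*o*x^4 - 360*x^5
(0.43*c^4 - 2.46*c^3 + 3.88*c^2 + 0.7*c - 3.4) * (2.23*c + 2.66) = 0.9589*c^5 - 4.342*c^4 + 2.1088*c^3 + 11.8818*c^2 - 5.72*c - 9.044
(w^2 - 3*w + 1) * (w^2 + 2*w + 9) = w^4 - w^3 + 4*w^2 - 25*w + 9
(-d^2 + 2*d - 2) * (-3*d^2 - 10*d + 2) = 3*d^4 + 4*d^3 - 16*d^2 + 24*d - 4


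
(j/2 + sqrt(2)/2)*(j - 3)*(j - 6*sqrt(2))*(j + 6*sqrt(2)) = j^4/2 - 3*j^3/2 + sqrt(2)*j^3/2 - 36*j^2 - 3*sqrt(2)*j^2/2 - 36*sqrt(2)*j + 108*j + 108*sqrt(2)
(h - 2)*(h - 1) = h^2 - 3*h + 2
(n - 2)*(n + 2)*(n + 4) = n^3 + 4*n^2 - 4*n - 16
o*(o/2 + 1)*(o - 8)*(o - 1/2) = o^4/2 - 13*o^3/4 - 13*o^2/2 + 4*o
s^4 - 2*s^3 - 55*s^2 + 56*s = s*(s - 8)*(s - 1)*(s + 7)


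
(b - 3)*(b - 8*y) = b^2 - 8*b*y - 3*b + 24*y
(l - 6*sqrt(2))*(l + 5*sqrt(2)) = l^2 - sqrt(2)*l - 60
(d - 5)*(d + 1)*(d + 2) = d^3 - 2*d^2 - 13*d - 10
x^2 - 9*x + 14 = (x - 7)*(x - 2)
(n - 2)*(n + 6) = n^2 + 4*n - 12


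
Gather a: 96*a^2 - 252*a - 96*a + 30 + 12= 96*a^2 - 348*a + 42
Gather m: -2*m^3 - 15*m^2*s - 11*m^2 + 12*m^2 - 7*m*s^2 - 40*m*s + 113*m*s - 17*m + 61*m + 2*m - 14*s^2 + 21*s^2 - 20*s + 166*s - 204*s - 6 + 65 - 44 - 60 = -2*m^3 + m^2*(1 - 15*s) + m*(-7*s^2 + 73*s + 46) + 7*s^2 - 58*s - 45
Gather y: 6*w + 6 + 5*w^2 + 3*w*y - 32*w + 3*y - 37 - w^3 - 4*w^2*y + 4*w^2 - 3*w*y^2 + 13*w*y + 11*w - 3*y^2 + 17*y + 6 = -w^3 + 9*w^2 - 15*w + y^2*(-3*w - 3) + y*(-4*w^2 + 16*w + 20) - 25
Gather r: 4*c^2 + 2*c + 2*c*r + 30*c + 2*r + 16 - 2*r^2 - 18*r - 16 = 4*c^2 + 32*c - 2*r^2 + r*(2*c - 16)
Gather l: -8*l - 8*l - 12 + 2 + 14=4 - 16*l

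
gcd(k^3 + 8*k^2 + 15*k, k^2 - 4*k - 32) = 1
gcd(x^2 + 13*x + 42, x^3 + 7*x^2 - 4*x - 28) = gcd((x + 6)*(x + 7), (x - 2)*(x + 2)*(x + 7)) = x + 7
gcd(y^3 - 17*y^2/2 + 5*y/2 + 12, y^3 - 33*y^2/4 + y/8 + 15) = y^2 - 19*y/2 + 12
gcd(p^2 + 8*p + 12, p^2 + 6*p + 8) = p + 2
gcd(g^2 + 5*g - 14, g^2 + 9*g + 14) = g + 7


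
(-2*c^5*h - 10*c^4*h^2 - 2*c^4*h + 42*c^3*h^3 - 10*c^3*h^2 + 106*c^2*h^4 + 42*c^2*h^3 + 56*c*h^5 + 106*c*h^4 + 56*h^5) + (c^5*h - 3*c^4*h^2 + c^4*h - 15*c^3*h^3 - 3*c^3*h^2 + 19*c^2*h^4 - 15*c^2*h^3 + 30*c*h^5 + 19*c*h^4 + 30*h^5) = -c^5*h - 13*c^4*h^2 - c^4*h + 27*c^3*h^3 - 13*c^3*h^2 + 125*c^2*h^4 + 27*c^2*h^3 + 86*c*h^5 + 125*c*h^4 + 86*h^5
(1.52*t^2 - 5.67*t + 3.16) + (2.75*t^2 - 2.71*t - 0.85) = 4.27*t^2 - 8.38*t + 2.31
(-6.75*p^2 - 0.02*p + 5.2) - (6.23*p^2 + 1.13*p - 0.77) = -12.98*p^2 - 1.15*p + 5.97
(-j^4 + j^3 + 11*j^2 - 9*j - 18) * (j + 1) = -j^5 + 12*j^3 + 2*j^2 - 27*j - 18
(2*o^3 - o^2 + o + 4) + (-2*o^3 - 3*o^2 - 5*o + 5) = -4*o^2 - 4*o + 9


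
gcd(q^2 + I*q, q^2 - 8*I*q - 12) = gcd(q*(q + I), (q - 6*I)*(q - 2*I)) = 1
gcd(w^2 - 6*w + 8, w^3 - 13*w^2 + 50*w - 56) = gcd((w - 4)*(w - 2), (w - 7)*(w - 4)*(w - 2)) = w^2 - 6*w + 8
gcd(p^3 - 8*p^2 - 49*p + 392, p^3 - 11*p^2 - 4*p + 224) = p^2 - 15*p + 56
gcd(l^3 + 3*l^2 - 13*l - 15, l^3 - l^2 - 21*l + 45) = l^2 + 2*l - 15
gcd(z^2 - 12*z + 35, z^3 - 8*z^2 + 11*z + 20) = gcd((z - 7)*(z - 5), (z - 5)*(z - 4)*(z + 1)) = z - 5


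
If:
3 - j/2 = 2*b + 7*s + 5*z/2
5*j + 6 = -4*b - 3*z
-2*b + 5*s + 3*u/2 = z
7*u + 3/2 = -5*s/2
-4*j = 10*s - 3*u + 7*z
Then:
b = 643/1868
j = -798/467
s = 439/1401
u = -457/1401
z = 545/1401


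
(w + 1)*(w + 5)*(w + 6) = w^3 + 12*w^2 + 41*w + 30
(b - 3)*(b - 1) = b^2 - 4*b + 3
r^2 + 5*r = r*(r + 5)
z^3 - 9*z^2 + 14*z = z*(z - 7)*(z - 2)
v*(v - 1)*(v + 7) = v^3 + 6*v^2 - 7*v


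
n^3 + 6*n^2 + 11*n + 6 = (n + 1)*(n + 2)*(n + 3)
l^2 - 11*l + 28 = (l - 7)*(l - 4)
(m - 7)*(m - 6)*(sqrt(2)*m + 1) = sqrt(2)*m^3 - 13*sqrt(2)*m^2 + m^2 - 13*m + 42*sqrt(2)*m + 42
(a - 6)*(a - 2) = a^2 - 8*a + 12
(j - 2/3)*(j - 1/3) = j^2 - j + 2/9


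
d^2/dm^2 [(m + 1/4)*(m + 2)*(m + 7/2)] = 6*m + 23/2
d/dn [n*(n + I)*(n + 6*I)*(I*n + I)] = 4*I*n^3 + n^2*(-21 + 3*I) + n*(-14 - 12*I) - 6*I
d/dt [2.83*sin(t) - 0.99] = 2.83*cos(t)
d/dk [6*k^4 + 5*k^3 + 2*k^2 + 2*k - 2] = 24*k^3 + 15*k^2 + 4*k + 2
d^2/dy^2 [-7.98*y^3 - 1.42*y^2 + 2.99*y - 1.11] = -47.88*y - 2.84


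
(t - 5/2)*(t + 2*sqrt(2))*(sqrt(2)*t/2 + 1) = sqrt(2)*t^3/2 - 5*sqrt(2)*t^2/4 + 3*t^2 - 15*t/2 + 2*sqrt(2)*t - 5*sqrt(2)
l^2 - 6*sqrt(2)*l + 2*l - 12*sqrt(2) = (l + 2)*(l - 6*sqrt(2))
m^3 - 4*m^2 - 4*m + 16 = (m - 4)*(m - 2)*(m + 2)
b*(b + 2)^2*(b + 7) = b^4 + 11*b^3 + 32*b^2 + 28*b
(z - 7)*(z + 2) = z^2 - 5*z - 14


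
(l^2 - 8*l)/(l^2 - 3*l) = (l - 8)/(l - 3)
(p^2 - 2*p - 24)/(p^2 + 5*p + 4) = (p - 6)/(p + 1)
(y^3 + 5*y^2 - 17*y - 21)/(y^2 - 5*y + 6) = (y^2 + 8*y + 7)/(y - 2)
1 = 1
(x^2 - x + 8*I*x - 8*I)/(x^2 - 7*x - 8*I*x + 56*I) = (x^2 - x + 8*I*x - 8*I)/(x^2 - 7*x - 8*I*x + 56*I)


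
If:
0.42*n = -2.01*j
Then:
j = -0.208955223880597*n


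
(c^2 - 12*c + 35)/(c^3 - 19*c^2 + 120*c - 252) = (c - 5)/(c^2 - 12*c + 36)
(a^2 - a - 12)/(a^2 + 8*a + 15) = (a - 4)/(a + 5)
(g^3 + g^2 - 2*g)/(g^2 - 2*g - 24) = g*(-g^2 - g + 2)/(-g^2 + 2*g + 24)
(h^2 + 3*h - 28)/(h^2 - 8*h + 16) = (h + 7)/(h - 4)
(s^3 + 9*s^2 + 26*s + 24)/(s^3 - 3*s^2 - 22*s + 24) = (s^2 + 5*s + 6)/(s^2 - 7*s + 6)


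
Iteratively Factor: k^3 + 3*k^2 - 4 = (k - 1)*(k^2 + 4*k + 4) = (k - 1)*(k + 2)*(k + 2)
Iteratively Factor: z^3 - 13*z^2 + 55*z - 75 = (z - 5)*(z^2 - 8*z + 15) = (z - 5)*(z - 3)*(z - 5)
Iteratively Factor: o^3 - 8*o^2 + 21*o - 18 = (o - 3)*(o^2 - 5*o + 6) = (o - 3)^2*(o - 2)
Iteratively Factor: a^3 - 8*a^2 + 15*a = (a)*(a^2 - 8*a + 15) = a*(a - 5)*(a - 3)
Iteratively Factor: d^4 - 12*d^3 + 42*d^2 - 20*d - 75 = (d - 5)*(d^3 - 7*d^2 + 7*d + 15) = (d - 5)*(d + 1)*(d^2 - 8*d + 15) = (d - 5)*(d - 3)*(d + 1)*(d - 5)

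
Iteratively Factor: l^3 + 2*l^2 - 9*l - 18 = (l + 2)*(l^2 - 9) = (l - 3)*(l + 2)*(l + 3)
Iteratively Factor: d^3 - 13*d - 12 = (d + 1)*(d^2 - d - 12) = (d + 1)*(d + 3)*(d - 4)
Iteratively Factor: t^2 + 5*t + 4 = (t + 1)*(t + 4)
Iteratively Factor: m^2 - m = (m - 1)*(m)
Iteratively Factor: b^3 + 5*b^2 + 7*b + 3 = (b + 3)*(b^2 + 2*b + 1) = (b + 1)*(b + 3)*(b + 1)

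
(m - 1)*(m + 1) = m^2 - 1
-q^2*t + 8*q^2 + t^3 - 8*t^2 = (-q + t)*(q + t)*(t - 8)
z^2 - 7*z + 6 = (z - 6)*(z - 1)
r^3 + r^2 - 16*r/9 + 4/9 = (r - 2/3)*(r - 1/3)*(r + 2)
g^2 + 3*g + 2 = (g + 1)*(g + 2)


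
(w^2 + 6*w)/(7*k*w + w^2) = (w + 6)/(7*k + w)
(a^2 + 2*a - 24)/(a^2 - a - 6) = (-a^2 - 2*a + 24)/(-a^2 + a + 6)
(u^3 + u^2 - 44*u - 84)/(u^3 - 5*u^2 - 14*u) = (u + 6)/u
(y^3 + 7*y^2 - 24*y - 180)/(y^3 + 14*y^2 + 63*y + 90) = (y^2 + y - 30)/(y^2 + 8*y + 15)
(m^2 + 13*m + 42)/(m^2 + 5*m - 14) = (m + 6)/(m - 2)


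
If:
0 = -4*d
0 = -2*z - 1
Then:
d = 0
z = -1/2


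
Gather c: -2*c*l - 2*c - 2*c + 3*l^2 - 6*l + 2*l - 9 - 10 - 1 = c*(-2*l - 4) + 3*l^2 - 4*l - 20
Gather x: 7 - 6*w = 7 - 6*w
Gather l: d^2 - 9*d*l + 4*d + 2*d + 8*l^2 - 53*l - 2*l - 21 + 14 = d^2 + 6*d + 8*l^2 + l*(-9*d - 55) - 7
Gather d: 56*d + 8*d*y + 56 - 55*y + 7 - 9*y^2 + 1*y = d*(8*y + 56) - 9*y^2 - 54*y + 63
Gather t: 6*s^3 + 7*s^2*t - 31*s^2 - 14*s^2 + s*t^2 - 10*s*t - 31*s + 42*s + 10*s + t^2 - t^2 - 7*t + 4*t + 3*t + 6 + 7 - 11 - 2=6*s^3 - 45*s^2 + s*t^2 + 21*s + t*(7*s^2 - 10*s)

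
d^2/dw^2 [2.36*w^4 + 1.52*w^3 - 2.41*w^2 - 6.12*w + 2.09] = 28.32*w^2 + 9.12*w - 4.82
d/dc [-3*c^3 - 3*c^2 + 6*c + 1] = -9*c^2 - 6*c + 6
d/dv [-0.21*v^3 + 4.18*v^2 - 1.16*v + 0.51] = -0.63*v^2 + 8.36*v - 1.16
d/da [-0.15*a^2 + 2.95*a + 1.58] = 2.95 - 0.3*a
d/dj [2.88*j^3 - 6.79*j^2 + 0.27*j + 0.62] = 8.64*j^2 - 13.58*j + 0.27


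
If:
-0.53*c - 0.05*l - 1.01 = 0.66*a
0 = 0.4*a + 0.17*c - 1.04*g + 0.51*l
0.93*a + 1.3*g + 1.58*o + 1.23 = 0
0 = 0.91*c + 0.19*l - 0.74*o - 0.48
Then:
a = -0.756900161086102*o - 1.76970317415453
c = 1.04918985869922*o + 0.109072065923511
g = 0.319864578433624 - 0.673909884761481*o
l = 2.00391800005055 - 1.13033037587523*o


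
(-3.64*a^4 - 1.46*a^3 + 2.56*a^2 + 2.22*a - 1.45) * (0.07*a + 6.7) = -0.2548*a^5 - 24.4902*a^4 - 9.6028*a^3 + 17.3074*a^2 + 14.7725*a - 9.715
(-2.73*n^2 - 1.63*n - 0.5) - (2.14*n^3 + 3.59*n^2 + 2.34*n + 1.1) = -2.14*n^3 - 6.32*n^2 - 3.97*n - 1.6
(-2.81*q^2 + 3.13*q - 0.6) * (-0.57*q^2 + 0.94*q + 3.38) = 1.6017*q^4 - 4.4255*q^3 - 6.2136*q^2 + 10.0154*q - 2.028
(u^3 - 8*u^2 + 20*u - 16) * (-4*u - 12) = -4*u^4 + 20*u^3 + 16*u^2 - 176*u + 192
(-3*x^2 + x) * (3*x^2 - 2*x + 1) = -9*x^4 + 9*x^3 - 5*x^2 + x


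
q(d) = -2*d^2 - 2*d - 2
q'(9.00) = -38.00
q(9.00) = -182.00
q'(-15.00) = 58.00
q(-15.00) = -422.00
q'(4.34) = -19.36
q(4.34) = -48.35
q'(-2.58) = 8.32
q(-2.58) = -10.15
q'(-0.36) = -0.56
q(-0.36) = -1.54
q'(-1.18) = 2.72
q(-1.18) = -2.42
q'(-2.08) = 6.32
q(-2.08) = -6.49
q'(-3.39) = 11.56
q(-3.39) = -18.20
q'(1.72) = -8.88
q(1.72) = -11.36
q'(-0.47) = -0.12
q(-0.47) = -1.50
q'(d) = -4*d - 2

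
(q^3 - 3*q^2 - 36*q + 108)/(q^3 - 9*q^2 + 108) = (q^2 + 3*q - 18)/(q^2 - 3*q - 18)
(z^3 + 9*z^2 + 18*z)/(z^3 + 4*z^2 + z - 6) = z*(z + 6)/(z^2 + z - 2)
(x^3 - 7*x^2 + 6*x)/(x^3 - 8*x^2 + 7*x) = (x - 6)/(x - 7)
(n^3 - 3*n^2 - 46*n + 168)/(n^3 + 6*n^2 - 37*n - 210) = (n - 4)/(n + 5)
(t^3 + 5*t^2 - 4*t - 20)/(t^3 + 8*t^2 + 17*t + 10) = (t - 2)/(t + 1)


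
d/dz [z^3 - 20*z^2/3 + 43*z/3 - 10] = 3*z^2 - 40*z/3 + 43/3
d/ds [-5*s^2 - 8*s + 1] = -10*s - 8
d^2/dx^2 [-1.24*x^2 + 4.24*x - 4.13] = -2.48000000000000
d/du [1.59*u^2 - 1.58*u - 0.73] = 3.18*u - 1.58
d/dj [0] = 0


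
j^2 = j^2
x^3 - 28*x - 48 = (x - 6)*(x + 2)*(x + 4)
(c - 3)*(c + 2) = c^2 - c - 6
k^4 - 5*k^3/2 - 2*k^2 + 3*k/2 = k*(k - 3)*(k - 1/2)*(k + 1)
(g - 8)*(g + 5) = g^2 - 3*g - 40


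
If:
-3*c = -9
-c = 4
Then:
No Solution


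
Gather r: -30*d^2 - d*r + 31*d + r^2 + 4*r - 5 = -30*d^2 + 31*d + r^2 + r*(4 - d) - 5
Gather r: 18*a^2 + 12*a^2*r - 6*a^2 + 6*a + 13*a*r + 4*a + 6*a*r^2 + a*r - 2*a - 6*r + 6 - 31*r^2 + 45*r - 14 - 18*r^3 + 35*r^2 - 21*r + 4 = 12*a^2 + 8*a - 18*r^3 + r^2*(6*a + 4) + r*(12*a^2 + 14*a + 18) - 4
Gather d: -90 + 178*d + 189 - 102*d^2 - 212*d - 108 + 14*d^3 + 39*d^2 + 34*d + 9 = 14*d^3 - 63*d^2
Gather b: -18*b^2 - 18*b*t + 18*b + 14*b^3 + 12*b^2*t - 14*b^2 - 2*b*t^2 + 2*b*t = 14*b^3 + b^2*(12*t - 32) + b*(-2*t^2 - 16*t + 18)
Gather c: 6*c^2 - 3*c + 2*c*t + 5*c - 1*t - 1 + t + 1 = 6*c^2 + c*(2*t + 2)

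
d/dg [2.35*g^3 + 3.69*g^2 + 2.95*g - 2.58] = 7.05*g^2 + 7.38*g + 2.95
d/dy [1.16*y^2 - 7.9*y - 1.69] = 2.32*y - 7.9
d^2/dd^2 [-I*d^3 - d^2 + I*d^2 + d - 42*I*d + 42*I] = -6*I*d - 2 + 2*I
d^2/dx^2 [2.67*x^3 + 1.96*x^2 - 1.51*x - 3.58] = 16.02*x + 3.92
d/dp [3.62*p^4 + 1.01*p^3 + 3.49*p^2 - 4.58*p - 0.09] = 14.48*p^3 + 3.03*p^2 + 6.98*p - 4.58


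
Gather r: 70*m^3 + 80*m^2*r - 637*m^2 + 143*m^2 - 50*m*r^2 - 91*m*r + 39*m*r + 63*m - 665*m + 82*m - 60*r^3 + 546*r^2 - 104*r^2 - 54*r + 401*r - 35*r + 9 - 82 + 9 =70*m^3 - 494*m^2 - 520*m - 60*r^3 + r^2*(442 - 50*m) + r*(80*m^2 - 52*m + 312) - 64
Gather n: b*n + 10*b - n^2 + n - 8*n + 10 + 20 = 10*b - n^2 + n*(b - 7) + 30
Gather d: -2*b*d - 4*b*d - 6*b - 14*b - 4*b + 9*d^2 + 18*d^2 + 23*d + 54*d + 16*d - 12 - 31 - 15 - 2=-24*b + 27*d^2 + d*(93 - 6*b) - 60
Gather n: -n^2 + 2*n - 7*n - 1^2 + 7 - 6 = -n^2 - 5*n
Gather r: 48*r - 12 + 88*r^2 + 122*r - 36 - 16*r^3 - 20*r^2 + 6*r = -16*r^3 + 68*r^2 + 176*r - 48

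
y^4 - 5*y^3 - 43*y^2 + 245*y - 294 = (y - 7)*(y - 3)*(y - 2)*(y + 7)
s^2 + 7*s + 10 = (s + 2)*(s + 5)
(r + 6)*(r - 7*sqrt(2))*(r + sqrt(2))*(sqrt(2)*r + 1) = sqrt(2)*r^4 - 11*r^3 + 6*sqrt(2)*r^3 - 66*r^2 - 20*sqrt(2)*r^2 - 120*sqrt(2)*r - 14*r - 84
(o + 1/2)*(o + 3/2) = o^2 + 2*o + 3/4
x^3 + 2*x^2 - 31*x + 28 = (x - 4)*(x - 1)*(x + 7)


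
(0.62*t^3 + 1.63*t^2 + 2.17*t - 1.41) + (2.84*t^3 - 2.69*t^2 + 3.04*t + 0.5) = 3.46*t^3 - 1.06*t^2 + 5.21*t - 0.91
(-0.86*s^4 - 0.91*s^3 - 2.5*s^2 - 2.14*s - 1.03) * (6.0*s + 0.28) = -5.16*s^5 - 5.7008*s^4 - 15.2548*s^3 - 13.54*s^2 - 6.7792*s - 0.2884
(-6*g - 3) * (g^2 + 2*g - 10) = -6*g^3 - 15*g^2 + 54*g + 30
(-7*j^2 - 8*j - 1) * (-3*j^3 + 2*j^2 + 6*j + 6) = 21*j^5 + 10*j^4 - 55*j^3 - 92*j^2 - 54*j - 6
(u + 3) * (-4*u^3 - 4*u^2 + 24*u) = -4*u^4 - 16*u^3 + 12*u^2 + 72*u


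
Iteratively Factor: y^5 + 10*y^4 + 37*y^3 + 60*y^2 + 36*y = (y + 2)*(y^4 + 8*y^3 + 21*y^2 + 18*y) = (y + 2)*(y + 3)*(y^3 + 5*y^2 + 6*y) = y*(y + 2)*(y + 3)*(y^2 + 5*y + 6) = y*(y + 2)*(y + 3)^2*(y + 2)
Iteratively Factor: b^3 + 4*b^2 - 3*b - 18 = (b + 3)*(b^2 + b - 6) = (b - 2)*(b + 3)*(b + 3)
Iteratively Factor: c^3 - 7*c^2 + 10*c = (c - 5)*(c^2 - 2*c) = (c - 5)*(c - 2)*(c)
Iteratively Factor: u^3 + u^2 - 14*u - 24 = (u - 4)*(u^2 + 5*u + 6) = (u - 4)*(u + 3)*(u + 2)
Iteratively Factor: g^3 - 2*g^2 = (g)*(g^2 - 2*g) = g*(g - 2)*(g)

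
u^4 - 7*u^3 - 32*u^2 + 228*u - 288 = (u - 8)*(u - 3)*(u - 2)*(u + 6)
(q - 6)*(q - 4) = q^2 - 10*q + 24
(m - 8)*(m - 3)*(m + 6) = m^3 - 5*m^2 - 42*m + 144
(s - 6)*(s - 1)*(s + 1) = s^3 - 6*s^2 - s + 6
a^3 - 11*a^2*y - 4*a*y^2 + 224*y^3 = (a - 8*y)*(a - 7*y)*(a + 4*y)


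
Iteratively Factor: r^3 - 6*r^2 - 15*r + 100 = (r - 5)*(r^2 - r - 20) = (r - 5)*(r + 4)*(r - 5)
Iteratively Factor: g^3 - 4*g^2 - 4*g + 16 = (g - 4)*(g^2 - 4) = (g - 4)*(g + 2)*(g - 2)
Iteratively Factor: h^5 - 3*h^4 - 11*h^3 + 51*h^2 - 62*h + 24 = (h - 1)*(h^4 - 2*h^3 - 13*h^2 + 38*h - 24) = (h - 1)^2*(h^3 - h^2 - 14*h + 24) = (h - 2)*(h - 1)^2*(h^2 + h - 12) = (h - 2)*(h - 1)^2*(h + 4)*(h - 3)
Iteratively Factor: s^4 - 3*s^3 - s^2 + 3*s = (s - 3)*(s^3 - s) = (s - 3)*(s + 1)*(s^2 - s) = (s - 3)*(s - 1)*(s + 1)*(s)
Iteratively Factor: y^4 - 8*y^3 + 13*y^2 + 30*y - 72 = (y - 3)*(y^3 - 5*y^2 - 2*y + 24) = (y - 3)^2*(y^2 - 2*y - 8) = (y - 4)*(y - 3)^2*(y + 2)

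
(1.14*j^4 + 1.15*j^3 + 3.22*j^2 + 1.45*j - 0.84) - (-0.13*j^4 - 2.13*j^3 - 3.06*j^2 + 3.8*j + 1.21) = 1.27*j^4 + 3.28*j^3 + 6.28*j^2 - 2.35*j - 2.05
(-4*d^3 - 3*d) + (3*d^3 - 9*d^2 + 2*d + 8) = -d^3 - 9*d^2 - d + 8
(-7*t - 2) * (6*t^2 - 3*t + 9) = -42*t^3 + 9*t^2 - 57*t - 18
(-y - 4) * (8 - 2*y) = 2*y^2 - 32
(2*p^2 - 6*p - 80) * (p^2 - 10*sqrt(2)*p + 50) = 2*p^4 - 20*sqrt(2)*p^3 - 6*p^3 + 20*p^2 + 60*sqrt(2)*p^2 - 300*p + 800*sqrt(2)*p - 4000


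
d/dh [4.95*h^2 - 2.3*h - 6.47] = 9.9*h - 2.3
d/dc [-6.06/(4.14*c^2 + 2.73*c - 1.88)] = (50.1768*c + 16.5438)/(4.14*c^2 + 2.73*c - 1.88)^2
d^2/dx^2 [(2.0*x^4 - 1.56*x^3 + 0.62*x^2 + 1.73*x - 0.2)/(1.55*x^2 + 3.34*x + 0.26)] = (9.61000000000001*x^6 + 62.124*x^5 + 138.7032*x^4 - 3.86614200000001*x^3 - 10.887984*x^2 - 11.028276*x - 7.22188)/(3.723875*x^6 + 24.07305*x^5 + 53.74749*x^4 + 45.335824*x^3 + 9.015708*x^2 + 0.677352*x + 0.017576)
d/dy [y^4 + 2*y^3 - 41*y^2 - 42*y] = 4*y^3 + 6*y^2 - 82*y - 42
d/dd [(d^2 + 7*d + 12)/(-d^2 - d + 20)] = 2*(3*d^2 + 32*d + 76)/(d^4 + 2*d^3 - 39*d^2 - 40*d + 400)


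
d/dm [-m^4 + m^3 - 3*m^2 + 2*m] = -4*m^3 + 3*m^2 - 6*m + 2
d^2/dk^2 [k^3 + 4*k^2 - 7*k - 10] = 6*k + 8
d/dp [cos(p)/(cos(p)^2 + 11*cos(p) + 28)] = (cos(p)^2 - 28)*sin(p)/((cos(p) + 4)^2*(cos(p) + 7)^2)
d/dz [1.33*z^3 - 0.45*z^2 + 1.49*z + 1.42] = 3.99*z^2 - 0.9*z + 1.49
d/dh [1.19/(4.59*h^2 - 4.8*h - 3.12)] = (5.712 - 10.9242*h)/(-4.59*h^2 + 4.8*h + 3.12)^2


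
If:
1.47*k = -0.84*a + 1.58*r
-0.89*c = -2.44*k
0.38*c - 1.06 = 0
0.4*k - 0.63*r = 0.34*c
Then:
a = -3.40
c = 2.79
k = 1.02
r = -0.86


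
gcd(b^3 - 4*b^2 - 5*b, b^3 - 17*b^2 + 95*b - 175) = b - 5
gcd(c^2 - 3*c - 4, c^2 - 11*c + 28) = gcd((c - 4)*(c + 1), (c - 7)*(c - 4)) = c - 4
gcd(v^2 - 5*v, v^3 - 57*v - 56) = 1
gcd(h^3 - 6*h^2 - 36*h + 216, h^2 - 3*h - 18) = h - 6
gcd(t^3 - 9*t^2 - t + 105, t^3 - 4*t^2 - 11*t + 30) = t^2 - 2*t - 15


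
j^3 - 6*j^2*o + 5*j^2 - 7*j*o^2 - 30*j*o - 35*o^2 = (j + 5)*(j - 7*o)*(j + o)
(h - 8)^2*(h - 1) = h^3 - 17*h^2 + 80*h - 64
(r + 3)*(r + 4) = r^2 + 7*r + 12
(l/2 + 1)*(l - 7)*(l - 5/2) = l^3/2 - 15*l^2/4 - 3*l/4 + 35/2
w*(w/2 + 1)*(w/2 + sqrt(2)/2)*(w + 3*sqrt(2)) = w^4/4 + w^3/2 + sqrt(2)*w^3 + 3*w^2/2 + 2*sqrt(2)*w^2 + 3*w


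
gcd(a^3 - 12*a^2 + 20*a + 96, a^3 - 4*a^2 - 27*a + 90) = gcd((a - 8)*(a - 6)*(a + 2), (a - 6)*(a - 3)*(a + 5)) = a - 6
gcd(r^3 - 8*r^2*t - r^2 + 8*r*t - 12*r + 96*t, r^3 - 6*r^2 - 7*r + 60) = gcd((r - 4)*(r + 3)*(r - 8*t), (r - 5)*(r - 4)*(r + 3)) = r^2 - r - 12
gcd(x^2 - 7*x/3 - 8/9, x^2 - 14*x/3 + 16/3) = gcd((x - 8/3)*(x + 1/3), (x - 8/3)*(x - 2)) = x - 8/3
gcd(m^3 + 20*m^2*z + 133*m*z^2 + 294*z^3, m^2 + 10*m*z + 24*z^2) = m + 6*z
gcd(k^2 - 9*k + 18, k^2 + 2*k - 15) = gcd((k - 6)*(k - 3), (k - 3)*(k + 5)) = k - 3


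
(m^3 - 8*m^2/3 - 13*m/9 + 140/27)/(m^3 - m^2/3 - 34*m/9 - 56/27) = (3*m - 5)/(3*m + 2)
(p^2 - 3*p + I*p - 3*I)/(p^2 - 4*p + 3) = (p + I)/(p - 1)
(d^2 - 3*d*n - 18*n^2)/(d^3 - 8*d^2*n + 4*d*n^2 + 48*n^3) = (d + 3*n)/(d^2 - 2*d*n - 8*n^2)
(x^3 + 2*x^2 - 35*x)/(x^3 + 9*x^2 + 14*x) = (x - 5)/(x + 2)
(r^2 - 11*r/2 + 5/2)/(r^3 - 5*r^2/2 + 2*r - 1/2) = (r - 5)/(r^2 - 2*r + 1)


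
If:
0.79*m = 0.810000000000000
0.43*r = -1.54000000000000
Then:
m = 1.03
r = -3.58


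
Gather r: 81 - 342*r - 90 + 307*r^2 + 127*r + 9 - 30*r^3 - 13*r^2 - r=-30*r^3 + 294*r^2 - 216*r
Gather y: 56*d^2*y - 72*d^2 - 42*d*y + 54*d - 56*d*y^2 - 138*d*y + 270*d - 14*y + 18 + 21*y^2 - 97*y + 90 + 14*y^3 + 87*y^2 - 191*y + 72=-72*d^2 + 324*d + 14*y^3 + y^2*(108 - 56*d) + y*(56*d^2 - 180*d - 302) + 180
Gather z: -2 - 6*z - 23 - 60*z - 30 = -66*z - 55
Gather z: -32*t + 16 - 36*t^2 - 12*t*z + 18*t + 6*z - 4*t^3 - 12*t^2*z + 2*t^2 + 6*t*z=-4*t^3 - 34*t^2 - 14*t + z*(-12*t^2 - 6*t + 6) + 16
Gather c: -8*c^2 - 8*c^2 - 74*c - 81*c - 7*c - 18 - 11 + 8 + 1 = -16*c^2 - 162*c - 20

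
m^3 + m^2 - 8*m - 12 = (m - 3)*(m + 2)^2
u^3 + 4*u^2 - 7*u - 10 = (u - 2)*(u + 1)*(u + 5)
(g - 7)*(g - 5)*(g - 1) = g^3 - 13*g^2 + 47*g - 35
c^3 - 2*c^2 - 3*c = c*(c - 3)*(c + 1)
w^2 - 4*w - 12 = (w - 6)*(w + 2)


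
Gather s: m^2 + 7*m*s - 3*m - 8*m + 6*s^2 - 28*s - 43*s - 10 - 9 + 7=m^2 - 11*m + 6*s^2 + s*(7*m - 71) - 12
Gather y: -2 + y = y - 2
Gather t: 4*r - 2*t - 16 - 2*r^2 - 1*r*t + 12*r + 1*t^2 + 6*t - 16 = -2*r^2 + 16*r + t^2 + t*(4 - r) - 32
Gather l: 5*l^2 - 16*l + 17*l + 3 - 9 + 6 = 5*l^2 + l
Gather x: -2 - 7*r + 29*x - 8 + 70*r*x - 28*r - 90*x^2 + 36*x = -35*r - 90*x^2 + x*(70*r + 65) - 10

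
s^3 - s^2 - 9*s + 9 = (s - 3)*(s - 1)*(s + 3)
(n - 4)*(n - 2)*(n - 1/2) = n^3 - 13*n^2/2 + 11*n - 4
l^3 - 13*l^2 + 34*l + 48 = (l - 8)*(l - 6)*(l + 1)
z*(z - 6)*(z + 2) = z^3 - 4*z^2 - 12*z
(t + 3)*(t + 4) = t^2 + 7*t + 12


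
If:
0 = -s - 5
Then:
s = -5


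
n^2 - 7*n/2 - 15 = (n - 6)*(n + 5/2)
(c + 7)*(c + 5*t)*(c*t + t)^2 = c^4*t^2 + 5*c^3*t^3 + 9*c^3*t^2 + 45*c^2*t^3 + 15*c^2*t^2 + 75*c*t^3 + 7*c*t^2 + 35*t^3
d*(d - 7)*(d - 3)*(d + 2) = d^4 - 8*d^3 + d^2 + 42*d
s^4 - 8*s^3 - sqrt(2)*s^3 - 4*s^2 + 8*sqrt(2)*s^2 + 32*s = s*(s - 8)*(s - 2*sqrt(2))*(s + sqrt(2))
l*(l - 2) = l^2 - 2*l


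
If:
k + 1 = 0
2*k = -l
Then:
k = -1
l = 2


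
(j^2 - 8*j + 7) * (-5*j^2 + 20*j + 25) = -5*j^4 + 60*j^3 - 170*j^2 - 60*j + 175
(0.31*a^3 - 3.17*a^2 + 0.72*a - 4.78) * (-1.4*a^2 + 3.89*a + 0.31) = -0.434*a^5 + 5.6439*a^4 - 13.2432*a^3 + 8.5101*a^2 - 18.371*a - 1.4818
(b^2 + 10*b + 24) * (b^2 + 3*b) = b^4 + 13*b^3 + 54*b^2 + 72*b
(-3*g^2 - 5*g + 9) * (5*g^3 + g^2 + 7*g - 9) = -15*g^5 - 28*g^4 + 19*g^3 + g^2 + 108*g - 81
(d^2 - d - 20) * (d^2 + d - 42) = d^4 - 63*d^2 + 22*d + 840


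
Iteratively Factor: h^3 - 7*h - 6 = (h + 2)*(h^2 - 2*h - 3) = (h + 1)*(h + 2)*(h - 3)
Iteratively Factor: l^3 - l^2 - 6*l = (l + 2)*(l^2 - 3*l) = l*(l + 2)*(l - 3)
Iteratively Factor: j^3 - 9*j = (j + 3)*(j^2 - 3*j) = j*(j + 3)*(j - 3)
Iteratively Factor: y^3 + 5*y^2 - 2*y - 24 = (y + 3)*(y^2 + 2*y - 8) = (y - 2)*(y + 3)*(y + 4)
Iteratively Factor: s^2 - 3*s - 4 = (s + 1)*(s - 4)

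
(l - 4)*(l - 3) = l^2 - 7*l + 12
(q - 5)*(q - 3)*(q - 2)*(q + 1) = q^4 - 9*q^3 + 21*q^2 + q - 30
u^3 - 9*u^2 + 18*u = u*(u - 6)*(u - 3)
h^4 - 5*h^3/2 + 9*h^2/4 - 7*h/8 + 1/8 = (h - 1)*(h - 1/2)^3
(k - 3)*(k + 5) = k^2 + 2*k - 15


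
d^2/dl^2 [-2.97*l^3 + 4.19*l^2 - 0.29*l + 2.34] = 8.38 - 17.82*l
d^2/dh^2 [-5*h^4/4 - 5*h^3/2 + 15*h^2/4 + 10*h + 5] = -15*h^2 - 15*h + 15/2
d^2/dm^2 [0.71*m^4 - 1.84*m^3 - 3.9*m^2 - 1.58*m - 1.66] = 8.52*m^2 - 11.04*m - 7.8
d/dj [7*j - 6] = 7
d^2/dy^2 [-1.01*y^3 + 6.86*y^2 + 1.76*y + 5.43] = 13.72 - 6.06*y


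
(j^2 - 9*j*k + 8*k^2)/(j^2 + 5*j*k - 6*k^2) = (j - 8*k)/(j + 6*k)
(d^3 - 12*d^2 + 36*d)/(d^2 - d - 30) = d*(d - 6)/(d + 5)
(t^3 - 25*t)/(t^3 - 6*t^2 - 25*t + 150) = t/(t - 6)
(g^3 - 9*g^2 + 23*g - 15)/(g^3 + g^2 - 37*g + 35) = (g - 3)/(g + 7)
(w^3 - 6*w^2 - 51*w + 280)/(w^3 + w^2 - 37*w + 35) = (w - 8)/(w - 1)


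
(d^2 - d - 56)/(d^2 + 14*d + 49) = (d - 8)/(d + 7)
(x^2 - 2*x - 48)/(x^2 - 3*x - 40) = (x + 6)/(x + 5)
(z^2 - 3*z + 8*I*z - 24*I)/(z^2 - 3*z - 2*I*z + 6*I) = (z + 8*I)/(z - 2*I)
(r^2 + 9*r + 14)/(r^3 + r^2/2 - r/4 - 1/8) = 8*(r^2 + 9*r + 14)/(8*r^3 + 4*r^2 - 2*r - 1)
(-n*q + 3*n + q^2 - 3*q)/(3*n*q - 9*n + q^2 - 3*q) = (-n + q)/(3*n + q)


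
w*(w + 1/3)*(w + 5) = w^3 + 16*w^2/3 + 5*w/3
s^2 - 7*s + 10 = (s - 5)*(s - 2)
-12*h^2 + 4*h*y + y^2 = (-2*h + y)*(6*h + y)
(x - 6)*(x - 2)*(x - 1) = x^3 - 9*x^2 + 20*x - 12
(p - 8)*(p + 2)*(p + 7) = p^3 + p^2 - 58*p - 112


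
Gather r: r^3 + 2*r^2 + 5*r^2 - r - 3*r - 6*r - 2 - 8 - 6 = r^3 + 7*r^2 - 10*r - 16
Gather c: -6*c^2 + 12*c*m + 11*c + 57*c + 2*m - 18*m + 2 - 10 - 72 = -6*c^2 + c*(12*m + 68) - 16*m - 80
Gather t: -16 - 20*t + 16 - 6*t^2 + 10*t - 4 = -6*t^2 - 10*t - 4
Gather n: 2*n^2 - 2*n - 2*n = 2*n^2 - 4*n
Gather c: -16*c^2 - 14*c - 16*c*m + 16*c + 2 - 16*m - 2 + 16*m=-16*c^2 + c*(2 - 16*m)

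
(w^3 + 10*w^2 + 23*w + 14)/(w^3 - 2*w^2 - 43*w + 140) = (w^2 + 3*w + 2)/(w^2 - 9*w + 20)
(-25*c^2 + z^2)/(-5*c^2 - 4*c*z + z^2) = (5*c + z)/(c + z)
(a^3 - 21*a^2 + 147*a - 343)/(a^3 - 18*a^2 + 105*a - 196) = (a - 7)/(a - 4)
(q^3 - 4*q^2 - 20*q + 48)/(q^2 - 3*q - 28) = (q^2 - 8*q + 12)/(q - 7)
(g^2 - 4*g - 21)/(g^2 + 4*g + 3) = (g - 7)/(g + 1)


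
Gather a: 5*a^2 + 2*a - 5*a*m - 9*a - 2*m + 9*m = 5*a^2 + a*(-5*m - 7) + 7*m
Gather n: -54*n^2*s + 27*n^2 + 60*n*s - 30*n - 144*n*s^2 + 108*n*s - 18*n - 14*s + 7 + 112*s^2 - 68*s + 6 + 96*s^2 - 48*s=n^2*(27 - 54*s) + n*(-144*s^2 + 168*s - 48) + 208*s^2 - 130*s + 13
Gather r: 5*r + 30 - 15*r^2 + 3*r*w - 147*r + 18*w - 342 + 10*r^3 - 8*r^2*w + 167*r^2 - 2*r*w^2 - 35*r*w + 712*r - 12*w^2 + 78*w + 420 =10*r^3 + r^2*(152 - 8*w) + r*(-2*w^2 - 32*w + 570) - 12*w^2 + 96*w + 108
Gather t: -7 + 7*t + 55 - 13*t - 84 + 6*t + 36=0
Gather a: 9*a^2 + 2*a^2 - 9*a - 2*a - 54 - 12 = 11*a^2 - 11*a - 66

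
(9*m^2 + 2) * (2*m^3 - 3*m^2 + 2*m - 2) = 18*m^5 - 27*m^4 + 22*m^3 - 24*m^2 + 4*m - 4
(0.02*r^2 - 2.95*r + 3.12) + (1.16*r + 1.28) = 0.02*r^2 - 1.79*r + 4.4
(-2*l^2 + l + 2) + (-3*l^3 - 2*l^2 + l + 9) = -3*l^3 - 4*l^2 + 2*l + 11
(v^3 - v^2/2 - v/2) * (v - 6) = v^4 - 13*v^3/2 + 5*v^2/2 + 3*v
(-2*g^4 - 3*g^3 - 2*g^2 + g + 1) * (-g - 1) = 2*g^5 + 5*g^4 + 5*g^3 + g^2 - 2*g - 1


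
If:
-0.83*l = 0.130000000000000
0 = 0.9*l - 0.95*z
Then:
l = -0.16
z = -0.15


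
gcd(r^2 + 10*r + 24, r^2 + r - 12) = r + 4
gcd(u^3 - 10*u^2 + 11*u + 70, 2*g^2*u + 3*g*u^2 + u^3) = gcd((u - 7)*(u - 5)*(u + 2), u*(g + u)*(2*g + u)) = 1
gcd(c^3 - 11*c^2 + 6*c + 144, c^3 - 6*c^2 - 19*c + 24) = c^2 - 5*c - 24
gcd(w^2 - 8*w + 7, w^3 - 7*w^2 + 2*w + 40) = 1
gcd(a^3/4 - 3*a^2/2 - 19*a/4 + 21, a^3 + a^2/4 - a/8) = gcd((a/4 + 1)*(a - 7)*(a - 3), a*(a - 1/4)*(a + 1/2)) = 1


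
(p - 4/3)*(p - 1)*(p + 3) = p^3 + 2*p^2/3 - 17*p/3 + 4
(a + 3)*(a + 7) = a^2 + 10*a + 21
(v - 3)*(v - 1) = v^2 - 4*v + 3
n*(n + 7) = n^2 + 7*n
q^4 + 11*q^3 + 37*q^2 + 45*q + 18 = (q + 1)^2*(q + 3)*(q + 6)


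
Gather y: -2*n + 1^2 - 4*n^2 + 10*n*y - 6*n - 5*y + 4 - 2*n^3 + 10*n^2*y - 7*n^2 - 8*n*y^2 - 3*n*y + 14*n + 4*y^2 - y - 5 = -2*n^3 - 11*n^2 + 6*n + y^2*(4 - 8*n) + y*(10*n^2 + 7*n - 6)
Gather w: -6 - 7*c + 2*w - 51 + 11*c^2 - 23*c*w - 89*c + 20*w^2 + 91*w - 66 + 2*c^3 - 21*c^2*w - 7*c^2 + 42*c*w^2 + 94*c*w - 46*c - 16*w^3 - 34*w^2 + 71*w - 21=2*c^3 + 4*c^2 - 142*c - 16*w^3 + w^2*(42*c - 14) + w*(-21*c^2 + 71*c + 164) - 144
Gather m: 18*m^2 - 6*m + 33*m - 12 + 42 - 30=18*m^2 + 27*m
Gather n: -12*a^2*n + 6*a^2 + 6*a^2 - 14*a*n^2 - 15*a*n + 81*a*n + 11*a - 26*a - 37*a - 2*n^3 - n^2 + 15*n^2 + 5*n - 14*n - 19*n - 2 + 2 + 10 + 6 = 12*a^2 - 52*a - 2*n^3 + n^2*(14 - 14*a) + n*(-12*a^2 + 66*a - 28) + 16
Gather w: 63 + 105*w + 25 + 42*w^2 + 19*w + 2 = 42*w^2 + 124*w + 90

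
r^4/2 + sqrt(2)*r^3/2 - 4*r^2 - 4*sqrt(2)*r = r*(r/2 + sqrt(2))*(r - 2*sqrt(2))*(r + sqrt(2))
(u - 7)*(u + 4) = u^2 - 3*u - 28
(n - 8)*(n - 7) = n^2 - 15*n + 56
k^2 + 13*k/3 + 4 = (k + 4/3)*(k + 3)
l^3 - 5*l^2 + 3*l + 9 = (l - 3)^2*(l + 1)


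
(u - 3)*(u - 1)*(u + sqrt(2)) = u^3 - 4*u^2 + sqrt(2)*u^2 - 4*sqrt(2)*u + 3*u + 3*sqrt(2)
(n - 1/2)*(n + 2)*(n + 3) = n^3 + 9*n^2/2 + 7*n/2 - 3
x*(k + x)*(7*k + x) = 7*k^2*x + 8*k*x^2 + x^3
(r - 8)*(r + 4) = r^2 - 4*r - 32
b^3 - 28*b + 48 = (b - 4)*(b - 2)*(b + 6)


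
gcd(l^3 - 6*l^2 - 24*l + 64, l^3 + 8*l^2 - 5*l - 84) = l + 4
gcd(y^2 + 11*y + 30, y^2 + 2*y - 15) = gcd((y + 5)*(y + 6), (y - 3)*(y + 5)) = y + 5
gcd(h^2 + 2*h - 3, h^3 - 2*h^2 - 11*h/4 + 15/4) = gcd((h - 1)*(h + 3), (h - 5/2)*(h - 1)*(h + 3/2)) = h - 1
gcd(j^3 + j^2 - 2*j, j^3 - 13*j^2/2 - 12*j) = j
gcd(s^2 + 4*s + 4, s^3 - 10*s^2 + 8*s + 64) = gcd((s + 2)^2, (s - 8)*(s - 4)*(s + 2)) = s + 2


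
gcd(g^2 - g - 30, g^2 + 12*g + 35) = g + 5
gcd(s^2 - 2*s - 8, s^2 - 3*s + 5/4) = 1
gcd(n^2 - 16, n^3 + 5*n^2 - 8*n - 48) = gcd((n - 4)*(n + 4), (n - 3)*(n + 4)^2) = n + 4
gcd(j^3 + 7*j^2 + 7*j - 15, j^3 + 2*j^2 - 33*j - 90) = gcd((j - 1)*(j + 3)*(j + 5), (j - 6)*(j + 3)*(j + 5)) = j^2 + 8*j + 15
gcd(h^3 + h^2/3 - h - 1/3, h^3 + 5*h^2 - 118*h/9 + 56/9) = 1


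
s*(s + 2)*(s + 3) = s^3 + 5*s^2 + 6*s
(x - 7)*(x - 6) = x^2 - 13*x + 42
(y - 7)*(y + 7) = y^2 - 49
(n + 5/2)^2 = n^2 + 5*n + 25/4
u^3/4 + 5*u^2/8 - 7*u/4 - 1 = (u/4 + 1)*(u - 2)*(u + 1/2)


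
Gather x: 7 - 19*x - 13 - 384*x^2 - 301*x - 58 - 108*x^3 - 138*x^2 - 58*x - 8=-108*x^3 - 522*x^2 - 378*x - 72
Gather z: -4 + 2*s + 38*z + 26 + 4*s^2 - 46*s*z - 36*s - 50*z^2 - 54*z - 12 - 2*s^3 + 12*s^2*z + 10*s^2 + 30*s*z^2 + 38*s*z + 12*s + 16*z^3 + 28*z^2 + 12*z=-2*s^3 + 14*s^2 - 22*s + 16*z^3 + z^2*(30*s - 22) + z*(12*s^2 - 8*s - 4) + 10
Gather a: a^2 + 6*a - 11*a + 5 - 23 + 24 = a^2 - 5*a + 6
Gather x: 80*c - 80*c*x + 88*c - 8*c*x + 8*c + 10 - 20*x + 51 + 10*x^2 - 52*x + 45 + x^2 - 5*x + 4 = 176*c + 11*x^2 + x*(-88*c - 77) + 110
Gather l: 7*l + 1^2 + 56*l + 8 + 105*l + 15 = 168*l + 24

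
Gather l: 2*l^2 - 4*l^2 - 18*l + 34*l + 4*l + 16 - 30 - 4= -2*l^2 + 20*l - 18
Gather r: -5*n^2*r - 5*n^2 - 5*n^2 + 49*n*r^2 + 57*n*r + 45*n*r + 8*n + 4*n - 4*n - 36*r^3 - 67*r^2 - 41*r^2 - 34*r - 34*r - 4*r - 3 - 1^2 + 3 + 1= -10*n^2 + 8*n - 36*r^3 + r^2*(49*n - 108) + r*(-5*n^2 + 102*n - 72)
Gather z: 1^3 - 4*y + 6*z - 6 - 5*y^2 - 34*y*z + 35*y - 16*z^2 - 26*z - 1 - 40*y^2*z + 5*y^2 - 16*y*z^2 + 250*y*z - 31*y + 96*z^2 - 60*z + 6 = z^2*(80 - 16*y) + z*(-40*y^2 + 216*y - 80)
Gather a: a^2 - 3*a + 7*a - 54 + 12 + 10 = a^2 + 4*a - 32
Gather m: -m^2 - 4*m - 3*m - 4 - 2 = -m^2 - 7*m - 6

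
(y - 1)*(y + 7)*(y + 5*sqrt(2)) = y^3 + 6*y^2 + 5*sqrt(2)*y^2 - 7*y + 30*sqrt(2)*y - 35*sqrt(2)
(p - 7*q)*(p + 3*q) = p^2 - 4*p*q - 21*q^2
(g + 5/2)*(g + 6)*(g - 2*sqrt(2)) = g^3 - 2*sqrt(2)*g^2 + 17*g^2/2 - 17*sqrt(2)*g + 15*g - 30*sqrt(2)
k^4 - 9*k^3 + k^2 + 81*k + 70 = (k - 7)*(k - 5)*(k + 1)*(k + 2)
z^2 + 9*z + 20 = (z + 4)*(z + 5)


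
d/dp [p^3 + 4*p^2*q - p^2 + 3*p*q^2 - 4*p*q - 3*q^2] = 3*p^2 + 8*p*q - 2*p + 3*q^2 - 4*q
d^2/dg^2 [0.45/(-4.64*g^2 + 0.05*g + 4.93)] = (-19.37664*g^2 + 0.2088*g + 0.45*(9.28*g - 0.05)*(18.56*g - 0.1) + 20.58768)/(-4.64*g^2 + 0.05*g + 4.93)^3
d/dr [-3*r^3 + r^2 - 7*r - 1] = -9*r^2 + 2*r - 7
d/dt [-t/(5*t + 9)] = -9/(5*t + 9)^2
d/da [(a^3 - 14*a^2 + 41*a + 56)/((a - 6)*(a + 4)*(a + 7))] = (19*a^4 - 158*a^3 - 345*a^2 + 4144*a - 4760)/(a^6 + 10*a^5 - 51*a^4 - 716*a^3 - 236*a^2 + 12768*a + 28224)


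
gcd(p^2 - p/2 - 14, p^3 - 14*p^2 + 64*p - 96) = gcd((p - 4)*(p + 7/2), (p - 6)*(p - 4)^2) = p - 4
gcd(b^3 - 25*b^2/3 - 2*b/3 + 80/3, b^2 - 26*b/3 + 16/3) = b - 8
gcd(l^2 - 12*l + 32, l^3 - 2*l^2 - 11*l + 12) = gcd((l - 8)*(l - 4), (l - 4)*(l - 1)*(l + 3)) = l - 4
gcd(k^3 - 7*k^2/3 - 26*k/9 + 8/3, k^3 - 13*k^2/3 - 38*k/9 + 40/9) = k^2 + 2*k/3 - 8/9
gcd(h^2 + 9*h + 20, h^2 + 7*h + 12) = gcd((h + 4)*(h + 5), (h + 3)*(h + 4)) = h + 4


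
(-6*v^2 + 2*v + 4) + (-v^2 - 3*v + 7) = -7*v^2 - v + 11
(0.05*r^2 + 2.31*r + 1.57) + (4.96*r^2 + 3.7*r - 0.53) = 5.01*r^2 + 6.01*r + 1.04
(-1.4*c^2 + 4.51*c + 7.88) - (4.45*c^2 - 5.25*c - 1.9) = -5.85*c^2 + 9.76*c + 9.78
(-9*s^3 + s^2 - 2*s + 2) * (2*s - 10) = -18*s^4 + 92*s^3 - 14*s^2 + 24*s - 20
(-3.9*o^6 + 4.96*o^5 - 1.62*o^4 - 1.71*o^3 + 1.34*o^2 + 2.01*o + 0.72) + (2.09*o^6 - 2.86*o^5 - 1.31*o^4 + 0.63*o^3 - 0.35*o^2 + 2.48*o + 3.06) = -1.81*o^6 + 2.1*o^5 - 2.93*o^4 - 1.08*o^3 + 0.99*o^2 + 4.49*o + 3.78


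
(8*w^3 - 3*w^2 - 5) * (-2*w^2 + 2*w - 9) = -16*w^5 + 22*w^4 - 78*w^3 + 37*w^2 - 10*w + 45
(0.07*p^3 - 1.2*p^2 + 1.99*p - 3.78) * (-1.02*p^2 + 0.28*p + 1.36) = -0.0714*p^5 + 1.2436*p^4 - 2.2706*p^3 + 2.7808*p^2 + 1.648*p - 5.1408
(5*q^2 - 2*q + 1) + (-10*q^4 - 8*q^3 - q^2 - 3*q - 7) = -10*q^4 - 8*q^3 + 4*q^2 - 5*q - 6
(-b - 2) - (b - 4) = 2 - 2*b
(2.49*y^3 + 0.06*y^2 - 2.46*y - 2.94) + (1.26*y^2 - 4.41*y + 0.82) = 2.49*y^3 + 1.32*y^2 - 6.87*y - 2.12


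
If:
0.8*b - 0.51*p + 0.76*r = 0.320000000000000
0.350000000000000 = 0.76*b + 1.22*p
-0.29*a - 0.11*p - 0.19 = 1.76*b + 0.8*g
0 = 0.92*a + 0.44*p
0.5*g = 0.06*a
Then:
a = -0.17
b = -0.09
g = -0.02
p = 0.35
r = 0.75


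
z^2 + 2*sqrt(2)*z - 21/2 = (z - 3*sqrt(2)/2)*(z + 7*sqrt(2)/2)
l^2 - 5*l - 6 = (l - 6)*(l + 1)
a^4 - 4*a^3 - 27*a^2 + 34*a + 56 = (a - 7)*(a - 2)*(a + 1)*(a + 4)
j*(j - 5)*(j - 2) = j^3 - 7*j^2 + 10*j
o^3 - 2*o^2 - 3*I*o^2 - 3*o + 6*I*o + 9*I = (o - 3)*(o + 1)*(o - 3*I)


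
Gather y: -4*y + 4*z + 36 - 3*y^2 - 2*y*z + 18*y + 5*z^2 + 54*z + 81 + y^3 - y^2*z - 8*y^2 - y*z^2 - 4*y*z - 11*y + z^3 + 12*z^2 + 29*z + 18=y^3 + y^2*(-z - 11) + y*(-z^2 - 6*z + 3) + z^3 + 17*z^2 + 87*z + 135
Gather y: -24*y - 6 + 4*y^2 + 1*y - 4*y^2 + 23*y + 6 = 0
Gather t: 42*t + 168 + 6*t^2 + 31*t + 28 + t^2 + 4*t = 7*t^2 + 77*t + 196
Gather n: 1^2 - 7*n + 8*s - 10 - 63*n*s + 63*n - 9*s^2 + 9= n*(56 - 63*s) - 9*s^2 + 8*s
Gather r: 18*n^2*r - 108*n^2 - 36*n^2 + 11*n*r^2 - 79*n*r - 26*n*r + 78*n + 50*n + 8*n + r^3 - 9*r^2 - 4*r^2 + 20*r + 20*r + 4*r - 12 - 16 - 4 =-144*n^2 + 136*n + r^3 + r^2*(11*n - 13) + r*(18*n^2 - 105*n + 44) - 32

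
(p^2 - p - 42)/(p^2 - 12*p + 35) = (p + 6)/(p - 5)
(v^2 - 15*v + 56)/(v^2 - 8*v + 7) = (v - 8)/(v - 1)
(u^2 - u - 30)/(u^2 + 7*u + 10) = (u - 6)/(u + 2)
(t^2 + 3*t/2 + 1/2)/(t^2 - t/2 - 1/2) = (t + 1)/(t - 1)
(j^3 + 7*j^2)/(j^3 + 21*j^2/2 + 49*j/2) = 2*j/(2*j + 7)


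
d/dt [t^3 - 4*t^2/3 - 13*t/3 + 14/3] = 3*t^2 - 8*t/3 - 13/3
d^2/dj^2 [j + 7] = 0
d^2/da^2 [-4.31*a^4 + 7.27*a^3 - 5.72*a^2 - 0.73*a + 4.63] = -51.72*a^2 + 43.62*a - 11.44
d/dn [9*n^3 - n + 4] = 27*n^2 - 1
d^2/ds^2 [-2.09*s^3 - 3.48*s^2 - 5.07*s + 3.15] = -12.54*s - 6.96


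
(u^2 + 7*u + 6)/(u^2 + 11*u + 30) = (u + 1)/(u + 5)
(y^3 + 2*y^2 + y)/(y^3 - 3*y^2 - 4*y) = (y + 1)/(y - 4)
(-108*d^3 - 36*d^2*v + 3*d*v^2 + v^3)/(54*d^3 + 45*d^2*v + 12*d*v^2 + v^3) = (-6*d + v)/(3*d + v)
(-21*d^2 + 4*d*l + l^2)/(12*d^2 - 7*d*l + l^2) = (-7*d - l)/(4*d - l)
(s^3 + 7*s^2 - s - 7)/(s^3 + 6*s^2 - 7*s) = (s + 1)/s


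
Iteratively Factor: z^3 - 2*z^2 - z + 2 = (z - 2)*(z^2 - 1) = (z - 2)*(z + 1)*(z - 1)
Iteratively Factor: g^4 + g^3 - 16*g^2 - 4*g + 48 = (g + 4)*(g^3 - 3*g^2 - 4*g + 12) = (g - 3)*(g + 4)*(g^2 - 4) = (g - 3)*(g + 2)*(g + 4)*(g - 2)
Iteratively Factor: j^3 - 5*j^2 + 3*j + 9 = (j - 3)*(j^2 - 2*j - 3) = (j - 3)^2*(j + 1)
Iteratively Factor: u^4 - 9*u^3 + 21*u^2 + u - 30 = (u + 1)*(u^3 - 10*u^2 + 31*u - 30) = (u - 5)*(u + 1)*(u^2 - 5*u + 6) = (u - 5)*(u - 3)*(u + 1)*(u - 2)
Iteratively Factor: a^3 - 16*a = (a + 4)*(a^2 - 4*a) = a*(a + 4)*(a - 4)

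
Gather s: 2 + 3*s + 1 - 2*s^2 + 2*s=-2*s^2 + 5*s + 3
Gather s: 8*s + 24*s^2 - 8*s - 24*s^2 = 0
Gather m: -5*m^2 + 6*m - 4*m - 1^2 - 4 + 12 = -5*m^2 + 2*m + 7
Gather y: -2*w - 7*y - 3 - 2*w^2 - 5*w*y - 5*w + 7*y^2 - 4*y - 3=-2*w^2 - 7*w + 7*y^2 + y*(-5*w - 11) - 6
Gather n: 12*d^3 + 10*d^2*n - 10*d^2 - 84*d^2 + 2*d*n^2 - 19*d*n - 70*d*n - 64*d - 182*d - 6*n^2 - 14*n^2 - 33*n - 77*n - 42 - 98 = 12*d^3 - 94*d^2 - 246*d + n^2*(2*d - 20) + n*(10*d^2 - 89*d - 110) - 140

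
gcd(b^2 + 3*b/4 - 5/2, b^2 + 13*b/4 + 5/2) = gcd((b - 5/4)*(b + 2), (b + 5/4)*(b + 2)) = b + 2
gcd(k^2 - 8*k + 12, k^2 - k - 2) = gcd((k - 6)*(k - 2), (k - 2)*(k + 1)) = k - 2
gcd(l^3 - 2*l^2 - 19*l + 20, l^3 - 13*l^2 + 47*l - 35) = l^2 - 6*l + 5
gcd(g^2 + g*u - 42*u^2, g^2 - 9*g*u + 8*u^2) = 1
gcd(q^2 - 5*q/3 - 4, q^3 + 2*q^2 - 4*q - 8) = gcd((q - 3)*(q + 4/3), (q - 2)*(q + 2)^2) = 1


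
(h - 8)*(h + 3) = h^2 - 5*h - 24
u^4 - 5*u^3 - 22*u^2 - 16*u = u*(u - 8)*(u + 1)*(u + 2)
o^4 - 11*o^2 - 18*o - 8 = (o - 4)*(o + 1)^2*(o + 2)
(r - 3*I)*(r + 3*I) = r^2 + 9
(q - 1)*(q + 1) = q^2 - 1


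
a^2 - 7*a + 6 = (a - 6)*(a - 1)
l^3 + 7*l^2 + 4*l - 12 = (l - 1)*(l + 2)*(l + 6)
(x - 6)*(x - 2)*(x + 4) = x^3 - 4*x^2 - 20*x + 48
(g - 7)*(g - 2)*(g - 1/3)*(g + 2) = g^4 - 22*g^3/3 - 5*g^2/3 + 88*g/3 - 28/3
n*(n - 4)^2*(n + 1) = n^4 - 7*n^3 + 8*n^2 + 16*n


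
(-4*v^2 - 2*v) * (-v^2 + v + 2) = 4*v^4 - 2*v^3 - 10*v^2 - 4*v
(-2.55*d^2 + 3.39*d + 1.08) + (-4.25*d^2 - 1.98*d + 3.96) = -6.8*d^2 + 1.41*d + 5.04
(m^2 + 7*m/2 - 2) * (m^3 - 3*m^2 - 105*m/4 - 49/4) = m^5 + m^4/2 - 155*m^3/4 - 785*m^2/8 + 77*m/8 + 49/2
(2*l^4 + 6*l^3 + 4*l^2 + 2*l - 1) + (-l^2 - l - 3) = 2*l^4 + 6*l^3 + 3*l^2 + l - 4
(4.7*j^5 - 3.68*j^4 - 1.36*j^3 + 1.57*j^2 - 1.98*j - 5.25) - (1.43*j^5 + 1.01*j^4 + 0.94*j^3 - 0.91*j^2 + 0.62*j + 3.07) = 3.27*j^5 - 4.69*j^4 - 2.3*j^3 + 2.48*j^2 - 2.6*j - 8.32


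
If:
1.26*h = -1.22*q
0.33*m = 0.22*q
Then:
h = -0.968253968253968*q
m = 0.666666666666667*q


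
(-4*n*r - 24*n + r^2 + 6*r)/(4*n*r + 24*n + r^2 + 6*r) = (-4*n + r)/(4*n + r)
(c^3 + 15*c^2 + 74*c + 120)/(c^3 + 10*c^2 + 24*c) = (c + 5)/c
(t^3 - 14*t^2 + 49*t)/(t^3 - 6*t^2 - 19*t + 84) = t*(t - 7)/(t^2 + t - 12)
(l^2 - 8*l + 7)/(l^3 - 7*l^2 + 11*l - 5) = (l - 7)/(l^2 - 6*l + 5)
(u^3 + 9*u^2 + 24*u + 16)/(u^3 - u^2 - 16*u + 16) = (u^2 + 5*u + 4)/(u^2 - 5*u + 4)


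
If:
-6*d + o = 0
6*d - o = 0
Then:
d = o/6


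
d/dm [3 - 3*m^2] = -6*m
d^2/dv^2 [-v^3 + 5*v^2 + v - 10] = 10 - 6*v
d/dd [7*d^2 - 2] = 14*d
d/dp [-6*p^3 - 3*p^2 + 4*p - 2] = -18*p^2 - 6*p + 4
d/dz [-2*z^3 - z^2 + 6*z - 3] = -6*z^2 - 2*z + 6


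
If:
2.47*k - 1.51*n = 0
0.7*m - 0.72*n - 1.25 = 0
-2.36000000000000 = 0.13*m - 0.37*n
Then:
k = 6.71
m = 13.07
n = 10.97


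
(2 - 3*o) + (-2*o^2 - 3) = -2*o^2 - 3*o - 1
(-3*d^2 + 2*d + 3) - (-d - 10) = -3*d^2 + 3*d + 13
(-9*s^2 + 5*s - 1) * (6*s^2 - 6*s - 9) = -54*s^4 + 84*s^3 + 45*s^2 - 39*s + 9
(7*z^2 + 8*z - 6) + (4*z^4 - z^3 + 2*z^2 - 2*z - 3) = 4*z^4 - z^3 + 9*z^2 + 6*z - 9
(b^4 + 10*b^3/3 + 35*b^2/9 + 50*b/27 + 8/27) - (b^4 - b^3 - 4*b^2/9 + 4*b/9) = 13*b^3/3 + 13*b^2/3 + 38*b/27 + 8/27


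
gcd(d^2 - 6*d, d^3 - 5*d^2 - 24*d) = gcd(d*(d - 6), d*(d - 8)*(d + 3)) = d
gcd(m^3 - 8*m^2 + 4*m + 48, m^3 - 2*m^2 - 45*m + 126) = m - 6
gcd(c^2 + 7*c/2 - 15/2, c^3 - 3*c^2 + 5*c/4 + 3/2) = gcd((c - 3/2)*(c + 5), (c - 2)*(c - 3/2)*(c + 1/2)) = c - 3/2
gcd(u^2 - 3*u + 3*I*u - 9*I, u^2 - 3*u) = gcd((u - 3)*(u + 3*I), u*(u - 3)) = u - 3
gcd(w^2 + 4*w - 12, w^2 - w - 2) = w - 2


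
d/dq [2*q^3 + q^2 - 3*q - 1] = 6*q^2 + 2*q - 3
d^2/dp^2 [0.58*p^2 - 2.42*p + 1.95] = 1.16000000000000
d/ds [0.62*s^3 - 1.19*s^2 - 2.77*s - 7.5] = 1.86*s^2 - 2.38*s - 2.77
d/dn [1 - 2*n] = -2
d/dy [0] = 0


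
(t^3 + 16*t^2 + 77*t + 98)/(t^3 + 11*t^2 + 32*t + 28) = (t + 7)/(t + 2)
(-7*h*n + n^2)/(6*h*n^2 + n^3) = (-7*h + n)/(n*(6*h + n))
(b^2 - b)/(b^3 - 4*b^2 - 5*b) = (1 - b)/(-b^2 + 4*b + 5)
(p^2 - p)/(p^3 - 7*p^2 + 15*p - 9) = p/(p^2 - 6*p + 9)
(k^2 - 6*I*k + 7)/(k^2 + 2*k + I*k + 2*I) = (k - 7*I)/(k + 2)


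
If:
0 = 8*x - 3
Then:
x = 3/8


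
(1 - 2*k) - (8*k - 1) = 2 - 10*k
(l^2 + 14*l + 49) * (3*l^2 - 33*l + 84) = 3*l^4 + 9*l^3 - 231*l^2 - 441*l + 4116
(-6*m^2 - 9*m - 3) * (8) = -48*m^2 - 72*m - 24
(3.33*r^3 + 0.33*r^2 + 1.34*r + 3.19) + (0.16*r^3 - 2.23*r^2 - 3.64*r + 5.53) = 3.49*r^3 - 1.9*r^2 - 2.3*r + 8.72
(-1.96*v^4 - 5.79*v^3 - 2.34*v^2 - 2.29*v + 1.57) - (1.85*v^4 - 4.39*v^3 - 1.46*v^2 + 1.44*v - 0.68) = -3.81*v^4 - 1.4*v^3 - 0.88*v^2 - 3.73*v + 2.25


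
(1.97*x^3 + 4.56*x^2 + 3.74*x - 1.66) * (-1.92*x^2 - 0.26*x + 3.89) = -3.7824*x^5 - 9.2674*x^4 - 0.7031*x^3 + 19.9532*x^2 + 14.9802*x - 6.4574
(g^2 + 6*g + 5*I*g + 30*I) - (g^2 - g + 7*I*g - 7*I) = 7*g - 2*I*g + 37*I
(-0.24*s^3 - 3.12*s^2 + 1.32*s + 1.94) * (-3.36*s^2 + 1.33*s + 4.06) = 0.8064*s^5 + 10.164*s^4 - 9.5592*s^3 - 17.43*s^2 + 7.9394*s + 7.8764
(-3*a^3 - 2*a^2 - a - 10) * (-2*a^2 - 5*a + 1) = 6*a^5 + 19*a^4 + 9*a^3 + 23*a^2 + 49*a - 10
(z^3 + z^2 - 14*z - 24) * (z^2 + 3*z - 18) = z^5 + 4*z^4 - 29*z^3 - 84*z^2 + 180*z + 432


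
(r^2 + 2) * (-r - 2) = -r^3 - 2*r^2 - 2*r - 4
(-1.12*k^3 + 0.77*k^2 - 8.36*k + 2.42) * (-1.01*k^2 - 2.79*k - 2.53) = 1.1312*k^5 + 2.3471*k^4 + 9.1289*k^3 + 18.9321*k^2 + 14.399*k - 6.1226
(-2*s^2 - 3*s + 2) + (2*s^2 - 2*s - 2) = -5*s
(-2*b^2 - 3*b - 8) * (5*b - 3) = -10*b^3 - 9*b^2 - 31*b + 24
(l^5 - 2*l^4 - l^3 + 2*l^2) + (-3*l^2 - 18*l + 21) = l^5 - 2*l^4 - l^3 - l^2 - 18*l + 21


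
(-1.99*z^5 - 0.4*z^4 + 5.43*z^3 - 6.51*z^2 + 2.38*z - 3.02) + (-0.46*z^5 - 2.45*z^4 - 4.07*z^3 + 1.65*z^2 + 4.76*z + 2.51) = -2.45*z^5 - 2.85*z^4 + 1.36*z^3 - 4.86*z^2 + 7.14*z - 0.51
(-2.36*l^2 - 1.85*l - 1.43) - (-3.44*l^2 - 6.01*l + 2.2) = 1.08*l^2 + 4.16*l - 3.63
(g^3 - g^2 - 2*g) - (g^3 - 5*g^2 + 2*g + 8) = 4*g^2 - 4*g - 8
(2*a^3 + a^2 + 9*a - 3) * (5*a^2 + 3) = 10*a^5 + 5*a^4 + 51*a^3 - 12*a^2 + 27*a - 9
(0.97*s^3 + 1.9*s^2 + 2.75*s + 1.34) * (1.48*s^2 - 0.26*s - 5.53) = 1.4356*s^5 + 2.5598*s^4 - 1.7881*s^3 - 9.2388*s^2 - 15.5559*s - 7.4102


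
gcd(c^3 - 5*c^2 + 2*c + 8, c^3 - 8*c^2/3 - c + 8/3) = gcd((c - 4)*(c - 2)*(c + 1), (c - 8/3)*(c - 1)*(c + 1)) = c + 1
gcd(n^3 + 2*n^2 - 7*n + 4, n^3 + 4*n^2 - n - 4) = n^2 + 3*n - 4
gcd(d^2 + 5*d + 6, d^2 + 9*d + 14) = d + 2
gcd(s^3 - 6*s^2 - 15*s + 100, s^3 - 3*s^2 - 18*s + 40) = s^2 - s - 20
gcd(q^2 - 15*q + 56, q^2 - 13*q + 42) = q - 7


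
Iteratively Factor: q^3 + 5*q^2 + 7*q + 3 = (q + 1)*(q^2 + 4*q + 3) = (q + 1)^2*(q + 3)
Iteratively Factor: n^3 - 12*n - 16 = (n - 4)*(n^2 + 4*n + 4) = (n - 4)*(n + 2)*(n + 2)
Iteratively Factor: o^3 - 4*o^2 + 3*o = (o - 1)*(o^2 - 3*o) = (o - 3)*(o - 1)*(o)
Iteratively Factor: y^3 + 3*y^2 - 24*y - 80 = (y - 5)*(y^2 + 8*y + 16) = (y - 5)*(y + 4)*(y + 4)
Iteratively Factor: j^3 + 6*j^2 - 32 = (j + 4)*(j^2 + 2*j - 8) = (j - 2)*(j + 4)*(j + 4)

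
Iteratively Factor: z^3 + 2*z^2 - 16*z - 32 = (z + 2)*(z^2 - 16) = (z + 2)*(z + 4)*(z - 4)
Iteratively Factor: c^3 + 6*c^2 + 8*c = (c + 2)*(c^2 + 4*c) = (c + 2)*(c + 4)*(c)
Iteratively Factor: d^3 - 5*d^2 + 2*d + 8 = (d - 4)*(d^2 - d - 2) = (d - 4)*(d + 1)*(d - 2)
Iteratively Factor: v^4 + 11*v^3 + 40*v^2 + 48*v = (v + 3)*(v^3 + 8*v^2 + 16*v) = (v + 3)*(v + 4)*(v^2 + 4*v) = (v + 3)*(v + 4)^2*(v)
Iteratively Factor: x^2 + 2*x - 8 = (x - 2)*(x + 4)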